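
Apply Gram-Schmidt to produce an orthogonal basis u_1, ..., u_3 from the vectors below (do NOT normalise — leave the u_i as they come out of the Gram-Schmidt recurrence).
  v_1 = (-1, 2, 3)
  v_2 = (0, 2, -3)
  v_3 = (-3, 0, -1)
Orthogonal basis:
  u_1 = (-1, 2, 3)
  u_2 = (-5/14, 19/7, -27/14)
  u_3 = (-456/157, -114/157, -76/157)

Apply the Gram-Schmidt recurrence
  u_1 = v_1
  u_i = v_i − Σ_{j<i} ((v_i · u_j) / (u_j · u_j)) · u_j.

Step by step this gives:
  u_1 = (-1, 2, 3)
  u_2 = (-5/14, 19/7, -27/14)
  u_3 = (-456/157, -114/157, -76/157)

Orthogonality check:
  u_2 · u_1 = 0 (should be 0)
  u_3 · u_1 = 0 (should be 0)
  u_3 · u_2 = 0 (should be 0)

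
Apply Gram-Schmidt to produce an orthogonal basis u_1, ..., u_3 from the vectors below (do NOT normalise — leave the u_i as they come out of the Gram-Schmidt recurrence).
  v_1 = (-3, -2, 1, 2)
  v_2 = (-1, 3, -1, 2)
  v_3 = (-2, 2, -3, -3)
Orthogonal basis:
  u_1 = (-3, -2, 1, 2)
  u_2 = (-1, 3, -1, 2)
  u_3 = (-17/6, 2/9, -41/18, -26/9)

Apply the Gram-Schmidt recurrence
  u_1 = v_1
  u_i = v_i − Σ_{j<i} ((v_i · u_j) / (u_j · u_j)) · u_j.

Step by step this gives:
  u_1 = (-3, -2, 1, 2)
  u_2 = (-1, 3, -1, 2)
  u_3 = (-17/6, 2/9, -41/18, -26/9)

Orthogonality check:
  u_2 · u_1 = 0 (should be 0)
  u_3 · u_1 = 0 (should be 0)
  u_3 · u_2 = 0 (should be 0)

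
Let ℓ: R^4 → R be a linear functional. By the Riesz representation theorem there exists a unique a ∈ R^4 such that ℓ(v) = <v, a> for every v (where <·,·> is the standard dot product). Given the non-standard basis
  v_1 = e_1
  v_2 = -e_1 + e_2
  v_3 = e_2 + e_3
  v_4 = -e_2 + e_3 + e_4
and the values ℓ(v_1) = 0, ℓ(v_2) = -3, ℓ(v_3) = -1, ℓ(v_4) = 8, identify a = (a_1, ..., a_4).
a = (0, -3, 2, 3)

Write a = (a_1, ..., a_4) in the standard basis. For each basis vector v_i, ℓ(v_i) = <v_i, a> is a linear equation in the a_j's. Collect the n equations into a matrix system V a = ℓ, where row i of V is v_i (expressed in the standard basis). Since V is invertible (lower-triangular with 1s on the diagonal, up to permutation), solve by back-substitution:
  V =
[[1, 0, 0, 0],
 [-1, 1, 0, 0],
 [0, 1, 1, 0],
 [0, -1, 1, 1]]
  V a = (0, -3, -1, 8)
Solving gives a = (0, -3, 2, 3).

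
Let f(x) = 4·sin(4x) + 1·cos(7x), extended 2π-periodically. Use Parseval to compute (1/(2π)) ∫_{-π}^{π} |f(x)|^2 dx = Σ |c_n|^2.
Σ |c_n|^2 = 17/2

Expand |f|^2 and use orthogonality of {sin(nx), cos(mx)} on [-π, π]:
  ∫_{-π}^{π} sin(nx)^2 dx = π, ∫ cos(mx)^2 dx = π, and cross terms integrate to 0.
So ∫_{-π}^{π} f(x)^2 dx = 4^2 · π + 1^2 · π = (16 + 1)π.
Divide by 2π: (16 + 1)/2 = 17/2.
By Parseval, this equals Σ |c_n|^2.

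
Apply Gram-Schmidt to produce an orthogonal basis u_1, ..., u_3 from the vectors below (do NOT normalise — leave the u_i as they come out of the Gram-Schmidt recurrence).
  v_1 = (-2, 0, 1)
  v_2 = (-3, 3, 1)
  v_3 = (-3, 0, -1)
Orthogonal basis:
  u_1 = (-2, 0, 1)
  u_2 = (-1/5, 3, -2/5)
  u_3 = (-45/46, -15/46, -45/23)

Apply the Gram-Schmidt recurrence
  u_1 = v_1
  u_i = v_i − Σ_{j<i} ((v_i · u_j) / (u_j · u_j)) · u_j.

Step by step this gives:
  u_1 = (-2, 0, 1)
  u_2 = (-1/5, 3, -2/5)
  u_3 = (-45/46, -15/46, -45/23)

Orthogonality check:
  u_2 · u_1 = 0 (should be 0)
  u_3 · u_1 = 0 (should be 0)
  u_3 · u_2 = 0 (should be 0)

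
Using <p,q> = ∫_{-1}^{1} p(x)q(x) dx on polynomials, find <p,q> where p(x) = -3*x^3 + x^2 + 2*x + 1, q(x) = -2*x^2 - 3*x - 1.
<p,q> = -26/5

Expand the product: p(x)·q(x) = 6*x^5 + 7*x^4 - 4*x^3 - 9*x^2 - 5*x - 1.
∫_{-1}^{1} of each monomial x^k gives [2/(k+1) if k even, 0 if k odd]. Integrating term-by-term (or equivalently evaluating the antiderivative F(x) = x^6 + 7*x^5/5 - x^4 - 3*x^3 - 5*x^2/2 - x at the endpoints):
  F(1) − F(−1) = -51/10 − (1/10) = -26/5.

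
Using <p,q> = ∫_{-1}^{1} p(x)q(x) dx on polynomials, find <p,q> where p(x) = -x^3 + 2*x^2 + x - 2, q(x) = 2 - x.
<p,q> = -28/5

Expand the product: p(x)·q(x) = x^4 - 4*x^3 + 3*x^2 + 4*x - 4.
∫_{-1}^{1} of each monomial x^k gives [2/(k+1) if k even, 0 if k odd]. Integrating term-by-term (or equivalently evaluating the antiderivative F(x) = x^5/5 - x^4 + x^3 + 2*x^2 - 4*x at the endpoints):
  F(1) − F(−1) = -9/5 − (19/5) = -28/5.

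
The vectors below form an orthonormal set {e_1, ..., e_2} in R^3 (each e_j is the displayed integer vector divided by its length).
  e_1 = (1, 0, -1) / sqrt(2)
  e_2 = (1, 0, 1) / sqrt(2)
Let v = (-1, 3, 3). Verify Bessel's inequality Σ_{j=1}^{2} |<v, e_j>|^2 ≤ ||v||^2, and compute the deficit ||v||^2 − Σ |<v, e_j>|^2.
Σ |<v, e_j>|^2 = 10; ||v||^2 = 19; deficit = 9

Write each e_j = u_j / sqrt(<u_j, u_j>) where u_j is the displayed integer vector. Then <v, e_j> = <v, u_j> / sqrt(<u_j, u_j>), so |<v, e_j>|^2 = <v, u_j>^2 / <u_j, u_j>.
Coefficients: <v, e_1> = -4/sqrt(2), <v, e_2> = 2/sqrt(2).
Square and sum: Σ |<v, e_j>|^2 = 10.
Compute ||v||^2 = v·v = 19.
Deficit = 19 − 10 = 9 ≥ 0, confirming Bessel's inequality. (The deficit equals ||v − Σ <v,e_j> e_j||^2, the squared distance from v to span{e_j}.)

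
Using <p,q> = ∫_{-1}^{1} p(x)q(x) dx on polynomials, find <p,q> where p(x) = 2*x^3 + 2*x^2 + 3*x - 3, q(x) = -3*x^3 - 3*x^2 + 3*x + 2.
<p,q> = -278/105

Expand the product: p(x)·q(x) = -6*x^6 - 12*x^5 - 9*x^4 + 10*x^3 + 22*x^2 - 3*x - 6.
∫_{-1}^{1} of each monomial x^k gives [2/(k+1) if k even, 0 if k odd]. Integrating term-by-term (or equivalently evaluating the antiderivative F(x) = -6*x^7/7 - 2*x^6 - 9*x^5/5 + 5*x^4/2 + 22*x^3/3 - 3*x^2/2 - 6*x at the endpoints):
  F(1) − F(−1) = -244/105 − (34/105) = -278/105.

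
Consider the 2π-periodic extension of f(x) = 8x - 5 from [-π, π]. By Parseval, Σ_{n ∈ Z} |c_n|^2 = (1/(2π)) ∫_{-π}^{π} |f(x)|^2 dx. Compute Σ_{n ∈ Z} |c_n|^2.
Σ |c_n|^2 = 64π^2/3 + 25

Expand and integrate term by term over [-π, π]:
  ∫ (8x)^2 dx = 64·(2π^3/3); ∫ 2·8·(-5)·x dx = 0 (odd integrand); ∫ (-5)^2 dx = 25·2π.
So (1/(2π)) ∫_{-π}^{π} (8x - 5)^2 dx = 64π^2/3 + 25 = 64π^2/3 + 25.
Parseval ⇒ Σ |c_n|^2 = 64π^2/3 + 25.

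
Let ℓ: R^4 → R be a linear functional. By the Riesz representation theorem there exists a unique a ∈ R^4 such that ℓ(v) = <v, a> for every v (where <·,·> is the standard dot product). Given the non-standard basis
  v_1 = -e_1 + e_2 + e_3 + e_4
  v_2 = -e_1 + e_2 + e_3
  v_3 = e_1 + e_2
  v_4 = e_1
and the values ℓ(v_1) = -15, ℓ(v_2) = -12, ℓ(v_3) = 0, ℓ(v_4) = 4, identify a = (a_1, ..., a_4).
a = (4, -4, -4, -3)

Write a = (a_1, ..., a_4) in the standard basis. For each basis vector v_i, ℓ(v_i) = <v_i, a> is a linear equation in the a_j's. Collect the n equations into a matrix system V a = ℓ, where row i of V is v_i (expressed in the standard basis). Since V is invertible (lower-triangular with 1s on the diagonal, up to permutation), solve by back-substitution:
  V =
[[-1, 1, 1, 1],
 [-1, 1, 1, 0],
 [1, 1, 0, 0],
 [1, 0, 0, 0]]
  V a = (-15, -12, 0, 4)
Solving gives a = (4, -4, -4, -3).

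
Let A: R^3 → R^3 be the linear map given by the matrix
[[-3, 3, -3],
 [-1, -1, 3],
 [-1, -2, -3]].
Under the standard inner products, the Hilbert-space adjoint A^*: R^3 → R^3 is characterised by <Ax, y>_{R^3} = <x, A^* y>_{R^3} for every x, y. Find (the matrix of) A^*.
A^* = A^T =
[[-3, -1, -1],
 [3, -1, -2],
 [-3, 3, -3]]

For real matrices with standard dot products, the defining identity <Ax, y> = <x, A^* y> gives (Ax)^T y = x^T (A^*) y, i.e. x^T A^T y = x^T (A^*) y. Since this holds for all x, y, we must have A^* = A^T. Therefore
A^* =
[[-3, -1, -1],
 [3, -1, -2],
 [-3, 3, -3]].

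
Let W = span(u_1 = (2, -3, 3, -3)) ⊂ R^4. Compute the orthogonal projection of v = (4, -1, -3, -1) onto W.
proj_W(v) = (10/31, -15/31, 15/31, -15/31)

Set up U = [u_1 | ... | u_1] ∈ R^(4×1). The projector onto W = col(U) is P = U (U^T U)^(-1) U^T.
Compute U^T U =
  [31],
and U^T v = (5).
Solve U^T U · c = U^T v for the coefficients: c = (5/31). The projection is proj_W(v) = U c.
Check: (v - proj_W(v)) · u_1 = 0  (should be 0).
Result: proj_W(v) = (10/31, -15/31, 15/31, -15/31).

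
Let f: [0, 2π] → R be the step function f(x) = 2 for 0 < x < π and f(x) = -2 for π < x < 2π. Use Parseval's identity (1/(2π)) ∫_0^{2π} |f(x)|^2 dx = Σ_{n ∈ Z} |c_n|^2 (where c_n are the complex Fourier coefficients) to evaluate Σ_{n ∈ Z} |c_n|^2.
Σ |c_n|^2 = 4

Parseval equates the L^2 energy of f (normalised by 1/(2π)) with the ℓ^2 sum of its Fourier coefficients: (1/(2π)) ∫_0^{2π} |f|^2 = Σ |c_n|^2.
Compute the left side: (1/(2π)) [∫_0^π 2^2 dx + ∫_π^{2π} (-2)^2 dx] = (1/(2π)) · (4π + 4π) = (4 + 4)/2 = 4.
So Σ_{n ∈ Z} |c_n|^2 = 4.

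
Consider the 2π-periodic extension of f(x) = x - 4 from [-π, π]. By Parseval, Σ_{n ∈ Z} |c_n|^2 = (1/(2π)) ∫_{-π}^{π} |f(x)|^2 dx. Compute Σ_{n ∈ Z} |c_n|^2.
Σ |c_n|^2 = π^2/3 + 16

Expand and integrate term by term over [-π, π]:
  ∫ (x)^2 dx = 1·(2π^3/3); ∫ 2·1·(-4)·x dx = 0 (odd integrand); ∫ (-4)^2 dx = 16·2π.
So (1/(2π)) ∫_{-π}^{π} (x - 4)^2 dx = 1π^2/3 + 16 = π^2/3 + 16.
Parseval ⇒ Σ |c_n|^2 = π^2/3 + 16.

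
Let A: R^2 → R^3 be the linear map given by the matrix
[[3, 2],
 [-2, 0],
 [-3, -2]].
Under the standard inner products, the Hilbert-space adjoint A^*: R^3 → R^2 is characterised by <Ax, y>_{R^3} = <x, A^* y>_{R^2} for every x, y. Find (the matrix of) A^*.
A^* = A^T =
[[3, -2, -3],
 [2, 0, -2]]

For real matrices with standard dot products, the defining identity <Ax, y> = <x, A^* y> gives (Ax)^T y = x^T (A^*) y, i.e. x^T A^T y = x^T (A^*) y. Since this holds for all x, y, we must have A^* = A^T. Therefore
A^* =
[[3, -2, -3],
 [2, 0, -2]].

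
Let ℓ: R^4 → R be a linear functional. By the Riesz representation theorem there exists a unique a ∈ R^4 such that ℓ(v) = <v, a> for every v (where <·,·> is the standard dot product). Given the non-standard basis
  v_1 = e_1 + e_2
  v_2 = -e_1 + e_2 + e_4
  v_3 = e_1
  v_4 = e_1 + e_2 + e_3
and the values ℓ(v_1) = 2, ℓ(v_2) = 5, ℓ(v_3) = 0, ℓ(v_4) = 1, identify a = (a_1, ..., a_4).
a = (0, 2, -1, 3)

Write a = (a_1, ..., a_4) in the standard basis. For each basis vector v_i, ℓ(v_i) = <v_i, a> is a linear equation in the a_j's. Collect the n equations into a matrix system V a = ℓ, where row i of V is v_i (expressed in the standard basis). Since V is invertible (lower-triangular with 1s on the diagonal, up to permutation), solve by back-substitution:
  V =
[[1, 1, 0, 0],
 [-1, 1, 0, 1],
 [1, 0, 0, 0],
 [1, 1, 1, 0]]
  V a = (2, 5, 0, 1)
Solving gives a = (0, 2, -1, 3).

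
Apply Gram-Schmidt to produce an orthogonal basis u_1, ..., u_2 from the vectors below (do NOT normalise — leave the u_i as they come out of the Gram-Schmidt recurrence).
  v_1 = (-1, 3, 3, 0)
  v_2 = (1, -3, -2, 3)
Orthogonal basis:
  u_1 = (-1, 3, 3, 0)
  u_2 = (3/19, -9/19, 10/19, 3)

Apply the Gram-Schmidt recurrence
  u_1 = v_1
  u_i = v_i − Σ_{j<i} ((v_i · u_j) / (u_j · u_j)) · u_j.

Step by step this gives:
  u_1 = (-1, 3, 3, 0)
  u_2 = (3/19, -9/19, 10/19, 3)

Orthogonality check:
  u_2 · u_1 = 0 (should be 0)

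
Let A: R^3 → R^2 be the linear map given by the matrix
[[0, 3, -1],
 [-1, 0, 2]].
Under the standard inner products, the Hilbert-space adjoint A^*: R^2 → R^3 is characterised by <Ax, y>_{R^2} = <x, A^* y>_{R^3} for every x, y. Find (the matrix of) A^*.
A^* = A^T =
[[0, -1],
 [3, 0],
 [-1, 2]]

For real matrices with standard dot products, the defining identity <Ax, y> = <x, A^* y> gives (Ax)^T y = x^T (A^*) y, i.e. x^T A^T y = x^T (A^*) y. Since this holds for all x, y, we must have A^* = A^T. Therefore
A^* =
[[0, -1],
 [3, 0],
 [-1, 2]].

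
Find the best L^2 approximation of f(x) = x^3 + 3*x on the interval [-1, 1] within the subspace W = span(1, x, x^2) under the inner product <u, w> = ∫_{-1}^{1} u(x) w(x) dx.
g(x) = 18*x/5

The best approximation g ∈ W is the orthogonal projection of f onto W. Writing g = a_0 + a_1 x + a_2 x^2, the coefficients solve the normal equations G · a = b where
  G_{ij} = <φ_i, φ_j> and b_i = <f, φ_i>, with φ_0 = 1, φ_1 = x, φ_2 = x^2.
G =
  [2, 0, 2/3]
  [0, 2/3, 0]
  [2/3, 0, 2/5],
b = (0, 12/5, 0).
Solving gives a_0 = 0, a_1 = 18/5, a_2 = 0, so
  g(x) = 18*x/5.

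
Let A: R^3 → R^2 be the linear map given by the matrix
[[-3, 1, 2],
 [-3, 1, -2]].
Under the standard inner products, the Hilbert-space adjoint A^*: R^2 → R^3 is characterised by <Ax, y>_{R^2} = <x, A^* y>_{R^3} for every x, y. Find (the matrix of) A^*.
A^* = A^T =
[[-3, -3],
 [1, 1],
 [2, -2]]

For real matrices with standard dot products, the defining identity <Ax, y> = <x, A^* y> gives (Ax)^T y = x^T (A^*) y, i.e. x^T A^T y = x^T (A^*) y. Since this holds for all x, y, we must have A^* = A^T. Therefore
A^* =
[[-3, -3],
 [1, 1],
 [2, -2]].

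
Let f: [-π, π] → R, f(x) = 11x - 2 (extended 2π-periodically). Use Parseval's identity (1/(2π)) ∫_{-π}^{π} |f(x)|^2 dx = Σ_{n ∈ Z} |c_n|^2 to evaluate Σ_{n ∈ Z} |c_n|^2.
Σ |c_n|^2 = 121π^2/3 + 4

Expand and integrate term by term over [-π, π]:
  ∫ (11x)^2 dx = 121·(2π^3/3); ∫ 2·11·(-2)·x dx = 0 (odd integrand); ∫ (-2)^2 dx = 4·2π.
So (1/(2π)) ∫_{-π}^{π} (11x - 2)^2 dx = 121π^2/3 + 4 = 121π^2/3 + 4.
Parseval ⇒ Σ |c_n|^2 = 121π^2/3 + 4.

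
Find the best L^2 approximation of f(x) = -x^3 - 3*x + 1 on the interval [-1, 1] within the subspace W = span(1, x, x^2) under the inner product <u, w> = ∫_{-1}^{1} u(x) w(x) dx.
g(x) = 1 - 18*x/5

The best approximation g ∈ W is the orthogonal projection of f onto W. Writing g = a_0 + a_1 x + a_2 x^2, the coefficients solve the normal equations G · a = b where
  G_{ij} = <φ_i, φ_j> and b_i = <f, φ_i>, with φ_0 = 1, φ_1 = x, φ_2 = x^2.
G =
  [2, 0, 2/3]
  [0, 2/3, 0]
  [2/3, 0, 2/5],
b = (2, -12/5, 2/3).
Solving gives a_0 = 1, a_1 = -18/5, a_2 = 0, so
  g(x) = 1 - 18*x/5.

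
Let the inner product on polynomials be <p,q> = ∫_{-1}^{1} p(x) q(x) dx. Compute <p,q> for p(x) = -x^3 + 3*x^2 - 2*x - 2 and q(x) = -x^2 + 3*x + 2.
<p,q> = -136/15

Expand the product: p(x)·q(x) = x^5 - 6*x^4 + 9*x^3 + 2*x^2 - 10*x - 4.
∫_{-1}^{1} of each monomial x^k gives [2/(k+1) if k even, 0 if k odd]. Integrating term-by-term (or equivalently evaluating the antiderivative F(x) = x^6/6 - 6*x^5/5 + 9*x^4/4 + 2*x^3/3 - 5*x^2 - 4*x at the endpoints):
  F(1) − F(−1) = -427/60 − (39/20) = -136/15.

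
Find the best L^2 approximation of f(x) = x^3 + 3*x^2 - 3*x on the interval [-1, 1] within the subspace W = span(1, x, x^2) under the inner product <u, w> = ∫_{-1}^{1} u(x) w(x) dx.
g(x) = 3*x^2 - 12*x/5

The best approximation g ∈ W is the orthogonal projection of f onto W. Writing g = a_0 + a_1 x + a_2 x^2, the coefficients solve the normal equations G · a = b where
  G_{ij} = <φ_i, φ_j> and b_i = <f, φ_i>, with φ_0 = 1, φ_1 = x, φ_2 = x^2.
G =
  [2, 0, 2/3]
  [0, 2/3, 0]
  [2/3, 0, 2/5],
b = (2, -8/5, 6/5).
Solving gives a_0 = 0, a_1 = -12/5, a_2 = 3, so
  g(x) = 3*x^2 - 12*x/5.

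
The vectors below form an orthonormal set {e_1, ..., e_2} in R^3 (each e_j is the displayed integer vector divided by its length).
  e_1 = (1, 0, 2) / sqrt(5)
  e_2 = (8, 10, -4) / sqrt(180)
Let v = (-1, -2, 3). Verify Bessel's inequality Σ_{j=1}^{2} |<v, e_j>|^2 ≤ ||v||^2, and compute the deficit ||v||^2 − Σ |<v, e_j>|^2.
Σ |<v, e_j>|^2 = 125/9; ||v||^2 = 14; deficit = 1/9

Write each e_j = u_j / sqrt(<u_j, u_j>) where u_j is the displayed integer vector. Then <v, e_j> = <v, u_j> / sqrt(<u_j, u_j>), so |<v, e_j>|^2 = <v, u_j>^2 / <u_j, u_j>.
Coefficients: <v, e_1> = 5/sqrt(5), <v, e_2> = -40/sqrt(180).
Square and sum: Σ |<v, e_j>|^2 = 125/9.
Compute ||v||^2 = v·v = 14.
Deficit = 14 − 125/9 = 1/9 ≥ 0, confirming Bessel's inequality. (The deficit equals ||v − Σ <v,e_j> e_j||^2, the squared distance from v to span{e_j}.)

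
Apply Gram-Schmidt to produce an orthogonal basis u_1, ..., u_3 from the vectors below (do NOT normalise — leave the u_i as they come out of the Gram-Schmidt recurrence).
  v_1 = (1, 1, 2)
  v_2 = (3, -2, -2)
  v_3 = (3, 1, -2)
Orthogonal basis:
  u_1 = (1, 1, 2)
  u_2 = (7/2, -3/2, -1)
  u_3 = (16/31, 64/31, -40/31)

Apply the Gram-Schmidt recurrence
  u_1 = v_1
  u_i = v_i − Σ_{j<i} ((v_i · u_j) / (u_j · u_j)) · u_j.

Step by step this gives:
  u_1 = (1, 1, 2)
  u_2 = (7/2, -3/2, -1)
  u_3 = (16/31, 64/31, -40/31)

Orthogonality check:
  u_2 · u_1 = 0 (should be 0)
  u_3 · u_1 = 0 (should be 0)
  u_3 · u_2 = 0 (should be 0)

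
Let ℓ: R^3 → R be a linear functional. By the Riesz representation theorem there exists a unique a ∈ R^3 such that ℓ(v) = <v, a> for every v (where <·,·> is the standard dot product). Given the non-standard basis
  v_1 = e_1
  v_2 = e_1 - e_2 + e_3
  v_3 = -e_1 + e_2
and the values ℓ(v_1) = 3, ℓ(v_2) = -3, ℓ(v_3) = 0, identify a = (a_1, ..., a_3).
a = (3, 3, -3)

Write a = (a_1, ..., a_3) in the standard basis. For each basis vector v_i, ℓ(v_i) = <v_i, a> is a linear equation in the a_j's. Collect the n equations into a matrix system V a = ℓ, where row i of V is v_i (expressed in the standard basis). Since V is invertible (lower-triangular with 1s on the diagonal, up to permutation), solve by back-substitution:
  V =
[[1, 0, 0],
 [1, -1, 1],
 [-1, 1, 0]]
  V a = (3, -3, 0)
Solving gives a = (3, 3, -3).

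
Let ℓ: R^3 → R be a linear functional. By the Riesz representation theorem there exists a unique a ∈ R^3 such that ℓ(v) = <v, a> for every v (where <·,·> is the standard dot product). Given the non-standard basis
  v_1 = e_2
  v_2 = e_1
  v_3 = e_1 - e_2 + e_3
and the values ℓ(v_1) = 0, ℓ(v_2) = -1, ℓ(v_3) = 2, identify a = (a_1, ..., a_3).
a = (-1, 0, 3)

Write a = (a_1, ..., a_3) in the standard basis. For each basis vector v_i, ℓ(v_i) = <v_i, a> is a linear equation in the a_j's. Collect the n equations into a matrix system V a = ℓ, where row i of V is v_i (expressed in the standard basis). Since V is invertible (lower-triangular with 1s on the diagonal, up to permutation), solve by back-substitution:
  V =
[[0, 1, 0],
 [1, 0, 0],
 [1, -1, 1]]
  V a = (0, -1, 2)
Solving gives a = (-1, 0, 3).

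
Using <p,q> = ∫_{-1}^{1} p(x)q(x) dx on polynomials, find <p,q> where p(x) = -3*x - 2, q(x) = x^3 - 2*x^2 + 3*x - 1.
<p,q> = -8/15

Expand the product: p(x)·q(x) = -3*x^4 + 4*x^3 - 5*x^2 - 3*x + 2.
∫_{-1}^{1} of each monomial x^k gives [2/(k+1) if k even, 0 if k odd]. Integrating term-by-term (or equivalently evaluating the antiderivative F(x) = -3*x^5/5 + x^4 - 5*x^3/3 - 3*x^2/2 + 2*x at the endpoints):
  F(1) − F(−1) = -23/30 − (-7/30) = -8/15.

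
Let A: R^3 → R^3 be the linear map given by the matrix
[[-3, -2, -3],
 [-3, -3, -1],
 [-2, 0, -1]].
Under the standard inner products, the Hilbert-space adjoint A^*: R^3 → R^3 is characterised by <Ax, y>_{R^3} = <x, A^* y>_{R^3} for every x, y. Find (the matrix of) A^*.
A^* = A^T =
[[-3, -3, -2],
 [-2, -3, 0],
 [-3, -1, -1]]

For real matrices with standard dot products, the defining identity <Ax, y> = <x, A^* y> gives (Ax)^T y = x^T (A^*) y, i.e. x^T A^T y = x^T (A^*) y. Since this holds for all x, y, we must have A^* = A^T. Therefore
A^* =
[[-3, -3, -2],
 [-2, -3, 0],
 [-3, -1, -1]].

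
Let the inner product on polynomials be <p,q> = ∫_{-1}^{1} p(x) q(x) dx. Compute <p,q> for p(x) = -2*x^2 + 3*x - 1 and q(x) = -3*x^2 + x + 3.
<p,q> = -18/5

Expand the product: p(x)·q(x) = 6*x^4 - 11*x^3 + 8*x - 3.
∫_{-1}^{1} of each monomial x^k gives [2/(k+1) if k even, 0 if k odd]. Integrating term-by-term (or equivalently evaluating the antiderivative F(x) = 6*x^5/5 - 11*x^4/4 + 4*x^2 - 3*x at the endpoints):
  F(1) − F(−1) = -11/20 − (61/20) = -18/5.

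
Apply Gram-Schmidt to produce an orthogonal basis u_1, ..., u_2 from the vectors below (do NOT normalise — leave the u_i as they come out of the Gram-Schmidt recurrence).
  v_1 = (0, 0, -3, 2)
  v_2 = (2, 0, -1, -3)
Orthogonal basis:
  u_1 = (0, 0, -3, 2)
  u_2 = (2, 0, -22/13, -33/13)

Apply the Gram-Schmidt recurrence
  u_1 = v_1
  u_i = v_i − Σ_{j<i} ((v_i · u_j) / (u_j · u_j)) · u_j.

Step by step this gives:
  u_1 = (0, 0, -3, 2)
  u_2 = (2, 0, -22/13, -33/13)

Orthogonality check:
  u_2 · u_1 = 0 (should be 0)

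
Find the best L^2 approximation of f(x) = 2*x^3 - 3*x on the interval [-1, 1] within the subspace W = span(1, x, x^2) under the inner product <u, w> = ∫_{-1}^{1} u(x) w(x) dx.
g(x) = -9*x/5

The best approximation g ∈ W is the orthogonal projection of f onto W. Writing g = a_0 + a_1 x + a_2 x^2, the coefficients solve the normal equations G · a = b where
  G_{ij} = <φ_i, φ_j> and b_i = <f, φ_i>, with φ_0 = 1, φ_1 = x, φ_2 = x^2.
G =
  [2, 0, 2/3]
  [0, 2/3, 0]
  [2/3, 0, 2/5],
b = (0, -6/5, 0).
Solving gives a_0 = 0, a_1 = -9/5, a_2 = 0, so
  g(x) = -9*x/5.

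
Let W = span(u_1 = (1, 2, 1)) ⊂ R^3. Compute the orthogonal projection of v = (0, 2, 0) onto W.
proj_W(v) = (2/3, 4/3, 2/3)

Set up U = [u_1 | ... | u_1] ∈ R^(3×1). The projector onto W = col(U) is P = U (U^T U)^(-1) U^T.
Compute U^T U =
  [6],
and U^T v = (4).
Solve U^T U · c = U^T v for the coefficients: c = (2/3). The projection is proj_W(v) = U c.
Check: (v - proj_W(v)) · u_1 = 0  (should be 0).
Result: proj_W(v) = (2/3, 4/3, 2/3).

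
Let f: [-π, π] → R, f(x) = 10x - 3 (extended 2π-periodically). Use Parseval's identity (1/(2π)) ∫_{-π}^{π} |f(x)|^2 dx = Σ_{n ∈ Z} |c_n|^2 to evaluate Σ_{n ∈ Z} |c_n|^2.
Σ |c_n|^2 = 100π^2/3 + 9

Expand and integrate term by term over [-π, π]:
  ∫ (10x)^2 dx = 100·(2π^3/3); ∫ 2·10·(-3)·x dx = 0 (odd integrand); ∫ (-3)^2 dx = 9·2π.
So (1/(2π)) ∫_{-π}^{π} (10x - 3)^2 dx = 100π^2/3 + 9 = 100π^2/3 + 9.
Parseval ⇒ Σ |c_n|^2 = 100π^2/3 + 9.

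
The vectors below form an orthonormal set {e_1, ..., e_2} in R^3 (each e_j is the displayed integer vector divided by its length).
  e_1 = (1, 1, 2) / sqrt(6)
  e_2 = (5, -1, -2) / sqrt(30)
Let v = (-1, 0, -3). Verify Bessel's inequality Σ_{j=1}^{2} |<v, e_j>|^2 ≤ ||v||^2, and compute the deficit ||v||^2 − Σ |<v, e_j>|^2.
Σ |<v, e_j>|^2 = 41/5; ||v||^2 = 10; deficit = 9/5

Write each e_j = u_j / sqrt(<u_j, u_j>) where u_j is the displayed integer vector. Then <v, e_j> = <v, u_j> / sqrt(<u_j, u_j>), so |<v, e_j>|^2 = <v, u_j>^2 / <u_j, u_j>.
Coefficients: <v, e_1> = -7/sqrt(6), <v, e_2> = 1/sqrt(30).
Square and sum: Σ |<v, e_j>|^2 = 41/5.
Compute ||v||^2 = v·v = 10.
Deficit = 10 − 41/5 = 9/5 ≥ 0, confirming Bessel's inequality. (The deficit equals ||v − Σ <v,e_j> e_j||^2, the squared distance from v to span{e_j}.)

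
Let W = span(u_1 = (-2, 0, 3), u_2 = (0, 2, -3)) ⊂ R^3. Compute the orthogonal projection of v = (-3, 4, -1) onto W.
proj_W(v) = (-69/22, 85/22, -12/11)

Set up U = [u_1 | ... | u_2] ∈ R^(3×2). The projector onto W = col(U) is P = U (U^T U)^(-1) U^T.
Compute U^T U =
  [13, -9]
  [-9, 13],
and U^T v = (3, 11).
Solve U^T U · c = U^T v for the coefficients: c = (69/44, 85/44). The projection is proj_W(v) = U c.
Check: (v - proj_W(v)) · u_1 = 0  (should be 0).
Check: (v - proj_W(v)) · u_2 = 0  (should be 0).
Result: proj_W(v) = (-69/22, 85/22, -12/11).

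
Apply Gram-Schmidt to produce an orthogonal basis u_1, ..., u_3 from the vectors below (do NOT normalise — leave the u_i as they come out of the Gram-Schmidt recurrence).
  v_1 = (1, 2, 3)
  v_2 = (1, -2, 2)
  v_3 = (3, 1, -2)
Orthogonal basis:
  u_1 = (1, 2, 3)
  u_2 = (11/14, -17/7, 19/14)
  u_3 = (10/3, 1/3, -4/3)

Apply the Gram-Schmidt recurrence
  u_1 = v_1
  u_i = v_i − Σ_{j<i} ((v_i · u_j) / (u_j · u_j)) · u_j.

Step by step this gives:
  u_1 = (1, 2, 3)
  u_2 = (11/14, -17/7, 19/14)
  u_3 = (10/3, 1/3, -4/3)

Orthogonality check:
  u_2 · u_1 = 0 (should be 0)
  u_3 · u_1 = 0 (should be 0)
  u_3 · u_2 = 0 (should be 0)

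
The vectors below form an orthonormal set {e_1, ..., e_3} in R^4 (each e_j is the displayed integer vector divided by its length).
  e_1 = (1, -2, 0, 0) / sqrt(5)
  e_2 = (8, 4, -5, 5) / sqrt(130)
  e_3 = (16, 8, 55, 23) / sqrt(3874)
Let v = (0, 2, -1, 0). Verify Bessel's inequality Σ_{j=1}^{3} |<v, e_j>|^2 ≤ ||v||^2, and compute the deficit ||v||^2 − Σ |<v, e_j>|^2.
Σ |<v, e_j>|^2 = 729/149; ||v||^2 = 5; deficit = 16/149

Write each e_j = u_j / sqrt(<u_j, u_j>) where u_j is the displayed integer vector. Then <v, e_j> = <v, u_j> / sqrt(<u_j, u_j>), so |<v, e_j>|^2 = <v, u_j>^2 / <u_j, u_j>.
Coefficients: <v, e_1> = -4/sqrt(5), <v, e_2> = 13/sqrt(130), <v, e_3> = -39/sqrt(3874).
Square and sum: Σ |<v, e_j>|^2 = 729/149.
Compute ||v||^2 = v·v = 5.
Deficit = 5 − 729/149 = 16/149 ≥ 0, confirming Bessel's inequality. (The deficit equals ||v − Σ <v,e_j> e_j||^2, the squared distance from v to span{e_j}.)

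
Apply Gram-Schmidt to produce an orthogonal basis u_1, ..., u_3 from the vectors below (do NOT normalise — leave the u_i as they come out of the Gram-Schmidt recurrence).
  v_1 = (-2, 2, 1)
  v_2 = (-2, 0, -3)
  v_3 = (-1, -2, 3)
Orthogonal basis:
  u_1 = (-2, 2, 1)
  u_2 = (-16/9, -2/9, -28/9)
  u_3 = (-51/29, -68/29, 34/29)

Apply the Gram-Schmidt recurrence
  u_1 = v_1
  u_i = v_i − Σ_{j<i} ((v_i · u_j) / (u_j · u_j)) · u_j.

Step by step this gives:
  u_1 = (-2, 2, 1)
  u_2 = (-16/9, -2/9, -28/9)
  u_3 = (-51/29, -68/29, 34/29)

Orthogonality check:
  u_2 · u_1 = 0 (should be 0)
  u_3 · u_1 = 0 (should be 0)
  u_3 · u_2 = 0 (should be 0)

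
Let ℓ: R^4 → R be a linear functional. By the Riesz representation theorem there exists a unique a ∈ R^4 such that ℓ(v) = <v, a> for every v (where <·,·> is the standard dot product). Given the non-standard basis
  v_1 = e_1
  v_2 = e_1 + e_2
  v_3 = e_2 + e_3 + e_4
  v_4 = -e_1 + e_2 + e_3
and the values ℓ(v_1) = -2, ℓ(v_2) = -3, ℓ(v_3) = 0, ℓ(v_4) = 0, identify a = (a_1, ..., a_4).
a = (-2, -1, -1, 2)

Write a = (a_1, ..., a_4) in the standard basis. For each basis vector v_i, ℓ(v_i) = <v_i, a> is a linear equation in the a_j's. Collect the n equations into a matrix system V a = ℓ, where row i of V is v_i (expressed in the standard basis). Since V is invertible (lower-triangular with 1s on the diagonal, up to permutation), solve by back-substitution:
  V =
[[1, 0, 0, 0],
 [1, 1, 0, 0],
 [0, 1, 1, 1],
 [-1, 1, 1, 0]]
  V a = (-2, -3, 0, 0)
Solving gives a = (-2, -1, -1, 2).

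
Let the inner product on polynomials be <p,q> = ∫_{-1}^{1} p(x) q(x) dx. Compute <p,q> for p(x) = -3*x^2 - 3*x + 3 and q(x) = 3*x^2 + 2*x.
<p,q> = -8/5

Expand the product: p(x)·q(x) = -9*x^4 - 15*x^3 + 3*x^2 + 6*x.
∫_{-1}^{1} of each monomial x^k gives [2/(k+1) if k even, 0 if k odd]. Integrating term-by-term (or equivalently evaluating the antiderivative F(x) = -9*x^5/5 - 15*x^4/4 + x^3 + 3*x^2 at the endpoints):
  F(1) − F(−1) = -31/20 − (1/20) = -8/5.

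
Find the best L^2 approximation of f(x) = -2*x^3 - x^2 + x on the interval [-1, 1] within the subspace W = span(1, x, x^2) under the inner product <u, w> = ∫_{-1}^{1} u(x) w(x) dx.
g(x) = -x^2 - x/5

The best approximation g ∈ W is the orthogonal projection of f onto W. Writing g = a_0 + a_1 x + a_2 x^2, the coefficients solve the normal equations G · a = b where
  G_{ij} = <φ_i, φ_j> and b_i = <f, φ_i>, with φ_0 = 1, φ_1 = x, φ_2 = x^2.
G =
  [2, 0, 2/3]
  [0, 2/3, 0]
  [2/3, 0, 2/5],
b = (-2/3, -2/15, -2/5).
Solving gives a_0 = 0, a_1 = -1/5, a_2 = -1, so
  g(x) = -x^2 - x/5.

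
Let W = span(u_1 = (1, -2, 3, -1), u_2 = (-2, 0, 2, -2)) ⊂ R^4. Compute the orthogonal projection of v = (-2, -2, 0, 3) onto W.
proj_W(v) = (1/3, 0, -1/3, 1/3)

Set up U = [u_1 | ... | u_2] ∈ R^(4×2). The projector onto W = col(U) is P = U (U^T U)^(-1) U^T.
Compute U^T U =
  [15, 6]
  [6, 12],
and U^T v = (-1, -2).
Solve U^T U · c = U^T v for the coefficients: c = (0, -1/6). The projection is proj_W(v) = U c.
Check: (v - proj_W(v)) · u_1 = 0  (should be 0).
Check: (v - proj_W(v)) · u_2 = 0  (should be 0).
Result: proj_W(v) = (1/3, 0, -1/3, 1/3).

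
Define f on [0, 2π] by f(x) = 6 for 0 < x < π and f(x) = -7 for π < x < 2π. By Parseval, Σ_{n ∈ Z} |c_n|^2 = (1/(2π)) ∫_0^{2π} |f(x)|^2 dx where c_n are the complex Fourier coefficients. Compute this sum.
Σ |c_n|^2 = 85/2

Parseval equates the L^2 energy of f (normalised by 1/(2π)) with the ℓ^2 sum of its Fourier coefficients: (1/(2π)) ∫_0^{2π} |f|^2 = Σ |c_n|^2.
Compute the left side: (1/(2π)) [∫_0^π 6^2 dx + ∫_π^{2π} (-7)^2 dx] = (1/(2π)) · (36π + 49π) = (36 + 49)/2 = 85/2.
So Σ_{n ∈ Z} |c_n|^2 = 85/2.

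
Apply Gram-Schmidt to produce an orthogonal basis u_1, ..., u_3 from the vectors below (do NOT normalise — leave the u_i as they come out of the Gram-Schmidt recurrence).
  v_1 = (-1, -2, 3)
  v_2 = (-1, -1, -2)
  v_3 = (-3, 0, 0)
Orthogonal basis:
  u_1 = (-1, -2, 3)
  u_2 = (-17/14, -10/7, -19/14)
  u_3 = (-49/25, 7/5, 7/25)

Apply the Gram-Schmidt recurrence
  u_1 = v_1
  u_i = v_i − Σ_{j<i} ((v_i · u_j) / (u_j · u_j)) · u_j.

Step by step this gives:
  u_1 = (-1, -2, 3)
  u_2 = (-17/14, -10/7, -19/14)
  u_3 = (-49/25, 7/5, 7/25)

Orthogonality check:
  u_2 · u_1 = 0 (should be 0)
  u_3 · u_1 = 0 (should be 0)
  u_3 · u_2 = 0 (should be 0)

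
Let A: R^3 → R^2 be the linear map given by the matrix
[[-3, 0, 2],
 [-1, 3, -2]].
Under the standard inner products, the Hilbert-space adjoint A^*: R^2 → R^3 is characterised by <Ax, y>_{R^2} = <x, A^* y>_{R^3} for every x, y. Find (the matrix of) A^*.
A^* = A^T =
[[-3, -1],
 [0, 3],
 [2, -2]]

For real matrices with standard dot products, the defining identity <Ax, y> = <x, A^* y> gives (Ax)^T y = x^T (A^*) y, i.e. x^T A^T y = x^T (A^*) y. Since this holds for all x, y, we must have A^* = A^T. Therefore
A^* =
[[-3, -1],
 [0, 3],
 [2, -2]].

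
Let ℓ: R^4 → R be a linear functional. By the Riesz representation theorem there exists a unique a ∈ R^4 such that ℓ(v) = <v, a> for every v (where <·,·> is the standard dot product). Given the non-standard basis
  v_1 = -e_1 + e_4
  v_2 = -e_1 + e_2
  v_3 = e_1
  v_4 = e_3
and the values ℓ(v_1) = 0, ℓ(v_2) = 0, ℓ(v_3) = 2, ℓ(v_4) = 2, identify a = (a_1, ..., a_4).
a = (2, 2, 2, 2)

Write a = (a_1, ..., a_4) in the standard basis. For each basis vector v_i, ℓ(v_i) = <v_i, a> is a linear equation in the a_j's. Collect the n equations into a matrix system V a = ℓ, where row i of V is v_i (expressed in the standard basis). Since V is invertible (lower-triangular with 1s on the diagonal, up to permutation), solve by back-substitution:
  V =
[[-1, 0, 0, 1],
 [-1, 1, 0, 0],
 [1, 0, 0, 0],
 [0, 0, 1, 0]]
  V a = (0, 0, 2, 2)
Solving gives a = (2, 2, 2, 2).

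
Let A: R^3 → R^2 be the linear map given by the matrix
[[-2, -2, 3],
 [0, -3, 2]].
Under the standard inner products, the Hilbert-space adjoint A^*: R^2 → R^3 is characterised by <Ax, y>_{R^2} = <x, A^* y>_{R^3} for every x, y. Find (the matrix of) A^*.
A^* = A^T =
[[-2, 0],
 [-2, -3],
 [3, 2]]

For real matrices with standard dot products, the defining identity <Ax, y> = <x, A^* y> gives (Ax)^T y = x^T (A^*) y, i.e. x^T A^T y = x^T (A^*) y. Since this holds for all x, y, we must have A^* = A^T. Therefore
A^* =
[[-2, 0],
 [-2, -3],
 [3, 2]].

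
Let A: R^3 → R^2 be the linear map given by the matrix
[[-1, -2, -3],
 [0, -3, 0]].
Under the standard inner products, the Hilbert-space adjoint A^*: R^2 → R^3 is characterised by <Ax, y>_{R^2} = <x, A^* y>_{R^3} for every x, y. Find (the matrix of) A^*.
A^* = A^T =
[[-1, 0],
 [-2, -3],
 [-3, 0]]

For real matrices with standard dot products, the defining identity <Ax, y> = <x, A^* y> gives (Ax)^T y = x^T (A^*) y, i.e. x^T A^T y = x^T (A^*) y. Since this holds for all x, y, we must have A^* = A^T. Therefore
A^* =
[[-1, 0],
 [-2, -3],
 [-3, 0]].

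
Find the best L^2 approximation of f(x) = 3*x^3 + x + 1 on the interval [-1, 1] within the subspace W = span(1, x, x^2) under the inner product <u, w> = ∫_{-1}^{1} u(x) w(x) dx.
g(x) = 14*x/5 + 1

The best approximation g ∈ W is the orthogonal projection of f onto W. Writing g = a_0 + a_1 x + a_2 x^2, the coefficients solve the normal equations G · a = b where
  G_{ij} = <φ_i, φ_j> and b_i = <f, φ_i>, with φ_0 = 1, φ_1 = x, φ_2 = x^2.
G =
  [2, 0, 2/3]
  [0, 2/3, 0]
  [2/3, 0, 2/5],
b = (2, 28/15, 2/3).
Solving gives a_0 = 1, a_1 = 14/5, a_2 = 0, so
  g(x) = 14*x/5 + 1.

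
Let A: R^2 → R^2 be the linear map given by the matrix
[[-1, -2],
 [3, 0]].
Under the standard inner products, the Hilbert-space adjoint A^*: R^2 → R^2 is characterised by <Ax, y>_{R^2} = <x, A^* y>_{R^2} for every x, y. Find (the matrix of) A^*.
A^* = A^T =
[[-1, 3],
 [-2, 0]]

For real matrices with standard dot products, the defining identity <Ax, y> = <x, A^* y> gives (Ax)^T y = x^T (A^*) y, i.e. x^T A^T y = x^T (A^*) y. Since this holds for all x, y, we must have A^* = A^T. Therefore
A^* =
[[-1, 3],
 [-2, 0]].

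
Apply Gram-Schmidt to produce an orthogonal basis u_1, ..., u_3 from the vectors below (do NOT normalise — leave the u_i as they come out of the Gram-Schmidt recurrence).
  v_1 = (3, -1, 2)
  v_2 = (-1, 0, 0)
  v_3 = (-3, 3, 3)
Orthogonal basis:
  u_1 = (3, -1, 2)
  u_2 = (-5/14, -3/14, 3/7)
  u_3 = (0, 18/5, 9/5)

Apply the Gram-Schmidt recurrence
  u_1 = v_1
  u_i = v_i − Σ_{j<i} ((v_i · u_j) / (u_j · u_j)) · u_j.

Step by step this gives:
  u_1 = (3, -1, 2)
  u_2 = (-5/14, -3/14, 3/7)
  u_3 = (0, 18/5, 9/5)

Orthogonality check:
  u_2 · u_1 = 0 (should be 0)
  u_3 · u_1 = 0 (should be 0)
  u_3 · u_2 = 0 (should be 0)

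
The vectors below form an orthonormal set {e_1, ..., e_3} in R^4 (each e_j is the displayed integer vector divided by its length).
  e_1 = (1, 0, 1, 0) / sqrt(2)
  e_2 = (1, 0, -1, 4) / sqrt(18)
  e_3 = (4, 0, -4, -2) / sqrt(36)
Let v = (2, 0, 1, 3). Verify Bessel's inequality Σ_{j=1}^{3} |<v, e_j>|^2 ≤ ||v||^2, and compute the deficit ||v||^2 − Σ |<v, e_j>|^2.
Σ |<v, e_j>|^2 = 14; ||v||^2 = 14; deficit = 0

Write each e_j = u_j / sqrt(<u_j, u_j>) where u_j is the displayed integer vector. Then <v, e_j> = <v, u_j> / sqrt(<u_j, u_j>), so |<v, e_j>|^2 = <v, u_j>^2 / <u_j, u_j>.
Coefficients: <v, e_1> = 3/sqrt(2), <v, e_2> = 13/sqrt(18), <v, e_3> = -2/sqrt(36).
Square and sum: Σ |<v, e_j>|^2 = 14.
Compute ||v||^2 = v·v = 14.
Deficit = 14 − 14 = 0 ≥ 0, confirming Bessel's inequality. (The deficit equals ||v − Σ <v,e_j> e_j||^2, the squared distance from v to span{e_j}.)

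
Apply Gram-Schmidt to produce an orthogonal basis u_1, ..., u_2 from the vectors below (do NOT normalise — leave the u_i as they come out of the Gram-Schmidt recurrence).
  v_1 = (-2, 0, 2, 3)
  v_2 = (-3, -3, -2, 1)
Orthogonal basis:
  u_1 = (-2, 0, 2, 3)
  u_2 = (-41/17, -3, -44/17, 2/17)

Apply the Gram-Schmidt recurrence
  u_1 = v_1
  u_i = v_i − Σ_{j<i} ((v_i · u_j) / (u_j · u_j)) · u_j.

Step by step this gives:
  u_1 = (-2, 0, 2, 3)
  u_2 = (-41/17, -3, -44/17, 2/17)

Orthogonality check:
  u_2 · u_1 = 0 (should be 0)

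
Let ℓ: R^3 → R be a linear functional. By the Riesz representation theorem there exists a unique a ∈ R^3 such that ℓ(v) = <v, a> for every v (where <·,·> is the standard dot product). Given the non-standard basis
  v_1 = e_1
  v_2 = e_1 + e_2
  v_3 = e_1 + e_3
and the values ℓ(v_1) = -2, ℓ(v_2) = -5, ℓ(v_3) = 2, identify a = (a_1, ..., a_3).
a = (-2, -3, 4)

Write a = (a_1, ..., a_3) in the standard basis. For each basis vector v_i, ℓ(v_i) = <v_i, a> is a linear equation in the a_j's. Collect the n equations into a matrix system V a = ℓ, where row i of V is v_i (expressed in the standard basis). Since V is invertible (lower-triangular with 1s on the diagonal, up to permutation), solve by back-substitution:
  V =
[[1, 0, 0],
 [1, 1, 0],
 [1, 0, 1]]
  V a = (-2, -5, 2)
Solving gives a = (-2, -3, 4).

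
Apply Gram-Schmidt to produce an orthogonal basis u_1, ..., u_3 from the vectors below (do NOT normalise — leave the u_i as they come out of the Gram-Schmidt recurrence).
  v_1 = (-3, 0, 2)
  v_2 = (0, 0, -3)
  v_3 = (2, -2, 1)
Orthogonal basis:
  u_1 = (-3, 0, 2)
  u_2 = (-18/13, 0, -27/13)
  u_3 = (0, -2, 0)

Apply the Gram-Schmidt recurrence
  u_1 = v_1
  u_i = v_i − Σ_{j<i} ((v_i · u_j) / (u_j · u_j)) · u_j.

Step by step this gives:
  u_1 = (-3, 0, 2)
  u_2 = (-18/13, 0, -27/13)
  u_3 = (0, -2, 0)

Orthogonality check:
  u_2 · u_1 = 0 (should be 0)
  u_3 · u_1 = 0 (should be 0)
  u_3 · u_2 = 0 (should be 0)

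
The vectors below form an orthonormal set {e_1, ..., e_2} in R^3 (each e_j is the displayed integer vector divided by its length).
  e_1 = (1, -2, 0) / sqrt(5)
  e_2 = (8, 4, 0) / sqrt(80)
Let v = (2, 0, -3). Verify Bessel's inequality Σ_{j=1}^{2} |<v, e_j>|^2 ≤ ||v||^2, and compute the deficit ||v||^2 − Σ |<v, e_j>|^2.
Σ |<v, e_j>|^2 = 4; ||v||^2 = 13; deficit = 9

Write each e_j = u_j / sqrt(<u_j, u_j>) where u_j is the displayed integer vector. Then <v, e_j> = <v, u_j> / sqrt(<u_j, u_j>), so |<v, e_j>|^2 = <v, u_j>^2 / <u_j, u_j>.
Coefficients: <v, e_1> = 2/sqrt(5), <v, e_2> = 16/sqrt(80).
Square and sum: Σ |<v, e_j>|^2 = 4.
Compute ||v||^2 = v·v = 13.
Deficit = 13 − 4 = 9 ≥ 0, confirming Bessel's inequality. (The deficit equals ||v − Σ <v,e_j> e_j||^2, the squared distance from v to span{e_j}.)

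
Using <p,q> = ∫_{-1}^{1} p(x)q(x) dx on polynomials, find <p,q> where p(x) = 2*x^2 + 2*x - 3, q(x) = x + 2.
<p,q> = -8

Expand the product: p(x)·q(x) = 2*x^3 + 6*x^2 + x - 6.
∫_{-1}^{1} of each monomial x^k gives [2/(k+1) if k even, 0 if k odd]. Integrating term-by-term (or equivalently evaluating the antiderivative F(x) = x^4/2 + 2*x^3 + x^2/2 - 6*x at the endpoints):
  F(1) − F(−1) = -3 − (5) = -8.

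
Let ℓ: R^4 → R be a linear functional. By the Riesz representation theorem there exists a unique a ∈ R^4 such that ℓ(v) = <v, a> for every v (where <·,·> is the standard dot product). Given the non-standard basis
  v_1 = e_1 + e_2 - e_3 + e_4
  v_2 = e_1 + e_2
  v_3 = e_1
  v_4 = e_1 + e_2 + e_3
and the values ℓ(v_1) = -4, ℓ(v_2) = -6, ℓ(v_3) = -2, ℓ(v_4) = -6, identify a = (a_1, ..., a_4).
a = (-2, -4, 0, 2)

Write a = (a_1, ..., a_4) in the standard basis. For each basis vector v_i, ℓ(v_i) = <v_i, a> is a linear equation in the a_j's. Collect the n equations into a matrix system V a = ℓ, where row i of V is v_i (expressed in the standard basis). Since V is invertible (lower-triangular with 1s on the diagonal, up to permutation), solve by back-substitution:
  V =
[[1, 1, -1, 1],
 [1, 1, 0, 0],
 [1, 0, 0, 0],
 [1, 1, 1, 0]]
  V a = (-4, -6, -2, -6)
Solving gives a = (-2, -4, 0, 2).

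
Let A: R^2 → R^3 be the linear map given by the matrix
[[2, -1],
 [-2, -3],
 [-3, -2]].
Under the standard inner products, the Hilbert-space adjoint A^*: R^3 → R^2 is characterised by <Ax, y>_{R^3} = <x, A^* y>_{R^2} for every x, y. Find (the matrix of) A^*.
A^* = A^T =
[[2, -2, -3],
 [-1, -3, -2]]

For real matrices with standard dot products, the defining identity <Ax, y> = <x, A^* y> gives (Ax)^T y = x^T (A^*) y, i.e. x^T A^T y = x^T (A^*) y. Since this holds for all x, y, we must have A^* = A^T. Therefore
A^* =
[[2, -2, -3],
 [-1, -3, -2]].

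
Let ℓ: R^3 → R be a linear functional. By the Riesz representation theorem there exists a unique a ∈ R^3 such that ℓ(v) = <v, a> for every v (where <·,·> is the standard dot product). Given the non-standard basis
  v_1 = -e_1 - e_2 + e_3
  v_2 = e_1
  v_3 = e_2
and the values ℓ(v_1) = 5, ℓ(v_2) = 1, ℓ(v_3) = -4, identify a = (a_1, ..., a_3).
a = (1, -4, 2)

Write a = (a_1, ..., a_3) in the standard basis. For each basis vector v_i, ℓ(v_i) = <v_i, a> is a linear equation in the a_j's. Collect the n equations into a matrix system V a = ℓ, where row i of V is v_i (expressed in the standard basis). Since V is invertible (lower-triangular with 1s on the diagonal, up to permutation), solve by back-substitution:
  V =
[[-1, -1, 1],
 [1, 0, 0],
 [0, 1, 0]]
  V a = (5, 1, -4)
Solving gives a = (1, -4, 2).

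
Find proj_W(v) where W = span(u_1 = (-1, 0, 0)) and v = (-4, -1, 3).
proj_W(v) = (-4, 0, 0)

Set up U = [u_1 | ... | u_1] ∈ R^(3×1). The projector onto W = col(U) is P = U (U^T U)^(-1) U^T.
Compute U^T U =
  [1],
and U^T v = (4).
Solve U^T U · c = U^T v for the coefficients: c = (4). The projection is proj_W(v) = U c.
Check: (v - proj_W(v)) · u_1 = 0  (should be 0).
Result: proj_W(v) = (-4, 0, 0).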